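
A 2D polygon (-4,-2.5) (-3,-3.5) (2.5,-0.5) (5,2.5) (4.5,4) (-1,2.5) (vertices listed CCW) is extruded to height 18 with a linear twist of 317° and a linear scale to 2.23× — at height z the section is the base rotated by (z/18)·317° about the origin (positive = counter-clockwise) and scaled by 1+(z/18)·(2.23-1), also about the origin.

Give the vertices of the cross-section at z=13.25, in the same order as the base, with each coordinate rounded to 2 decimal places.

t = z/height = 13.25/18 = 0.736111
s = 1 + (scale-1)·z/height = 1 + (2.23-1)·13.25/18 = 1.905417
θ = twist·z/height = 317°·13.25/18 = 233.3472° = 4.072677 rad
cos θ = -0.596964, sin θ = -0.802268 (intermediates below are computed at full precision and shown rounded to 5 d.p.)
v1: (-4,-2.5) → rotate → (0.38219,4.70148) → ×s → (0.72822,8.95828) → (0.73,8.96)
v2: (-3,-3.5) → rotate → (-1.01705,4.49618) → ×s → (-1.93790,8.56709) → (-1.94,8.57)
v3: (2.5,-0.5) → rotate → (-1.89354,-1.70719) → ×s → (-3.60799,-3.25290) → (-3.61,-3.25)
v4: (5,2.5) → rotate → (-0.97915,-5.50375) → ×s → (-1.86569,-10.48694) → (-1.87,-10.49)
v5: (4.5,4) → rotate → (0.52273,-5.99806) → ×s → (0.99602,-11.42881) → (1.00,-11.43)
v6: (-1,2.5) → rotate → (2.60263,-0.69014) → ×s → (4.95910,-1.31501) → (4.96,-1.32)

Cross-section at z=13.25: (0.73,8.96) (-1.94,8.57) (-3.61,-3.25) (-1.87,-10.49) (1.00,-11.43) (4.96,-1.32)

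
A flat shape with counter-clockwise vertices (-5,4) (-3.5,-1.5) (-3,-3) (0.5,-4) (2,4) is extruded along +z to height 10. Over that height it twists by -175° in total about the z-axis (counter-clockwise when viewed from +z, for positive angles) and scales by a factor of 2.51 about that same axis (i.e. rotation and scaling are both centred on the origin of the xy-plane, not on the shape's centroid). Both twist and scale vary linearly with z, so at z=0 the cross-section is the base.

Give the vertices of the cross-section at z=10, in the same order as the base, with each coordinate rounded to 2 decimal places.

Cross-section at z=10: (13.38,-8.91) (8.42,4.52) (6.85,8.16) (-2.13,9.89) (-4.13,-10.44)

t = z/height = 10/10 = 1
s = 1 + (scale-1)·z/height = 1 + (2.51-1)·10/10 = 2.510000
θ = twist·z/height = -175°·10/10 = -175.0000° = -3.054326 rad
cos θ = -0.996195, sin θ = -0.087156 (intermediates below are computed at full precision and shown rounded to 5 d.p.)
v1: (-5,4) → rotate → (5.32960,-3.54900) → ×s → (13.37729,-8.90799) → (13.38,-8.91)
v2: (-3.5,-1.5) → rotate → (3.35595,1.79934) → ×s → (8.42343,4.51634) → (8.42,4.52)
v3: (-3,-3) → rotate → (2.72712,3.25005) → ×s → (6.84506,8.15763) → (6.85,8.16)
v4: (0.5,-4) → rotate → (-0.84672,3.94120) → ×s → (-2.12527,9.89241) → (-2.13,9.89)
v5: (2,4) → rotate → (-1.64377,-4.15909) → ×s → (-4.12585,-10.43932) → (-4.13,-10.44)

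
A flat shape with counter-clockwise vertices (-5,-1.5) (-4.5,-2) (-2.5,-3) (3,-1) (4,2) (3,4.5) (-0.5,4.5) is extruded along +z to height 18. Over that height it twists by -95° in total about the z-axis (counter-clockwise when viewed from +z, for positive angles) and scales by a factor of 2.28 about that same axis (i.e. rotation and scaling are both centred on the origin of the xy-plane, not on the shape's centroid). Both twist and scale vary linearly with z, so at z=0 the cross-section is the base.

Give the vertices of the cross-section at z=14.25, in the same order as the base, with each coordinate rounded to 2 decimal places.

t = z/height = 14.25/18 = 0.791667
s = 1 + (scale-1)·z/height = 1 + (2.28-1)·14.25/18 = 2.013333
θ = twist·z/height = -95°·14.25/18 = -75.2083° = -1.312633 rad
cos θ = 0.255305, sin θ = -0.966861 (intermediates below are computed at full precision and shown rounded to 5 d.p.)
v1: (-5,-1.5) → rotate → (-2.72682,4.45134) → ×s → (-5.48999,8.96204) → (-5.49,8.96)
v2: (-4.5,-2) → rotate → (-3.08259,3.84026) → ×s → (-6.20629,7.73173) → (-6.21,7.73)
v3: (-2.5,-3) → rotate → (-3.53884,1.65124) → ×s → (-7.12487,3.32449) → (-7.12,3.32)
v4: (3,-1) → rotate → (-0.20095,-3.15589) → ×s → (-0.40457,-6.35385) → (-0.40,-6.35)
v5: (4,2) → rotate → (2.95494,-3.35683) → ×s → (5.94928,-6.75842) → (5.95,-6.76)
v6: (3,4.5) → rotate → (5.11679,-1.75171) → ×s → (10.30180,-3.52677) → (10.30,-3.53)
v7: (-0.5,4.5) → rotate → (4.22322,1.63230) → ×s → (8.50275,3.28637) → (8.50,3.29)

Cross-section at z=14.25: (-5.49,8.96) (-6.21,7.73) (-7.12,3.32) (-0.40,-6.35) (5.95,-6.76) (10.30,-3.53) (8.50,3.29)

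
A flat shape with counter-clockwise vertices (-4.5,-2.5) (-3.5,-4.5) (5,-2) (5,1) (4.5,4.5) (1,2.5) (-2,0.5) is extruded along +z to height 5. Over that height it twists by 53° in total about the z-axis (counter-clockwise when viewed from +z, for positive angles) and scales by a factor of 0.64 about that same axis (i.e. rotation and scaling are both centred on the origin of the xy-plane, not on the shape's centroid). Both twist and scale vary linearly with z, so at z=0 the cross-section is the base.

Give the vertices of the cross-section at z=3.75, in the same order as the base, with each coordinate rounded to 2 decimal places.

Cross-section at z=3.75: (-1.36,-3.50) (0.14,-4.16) (3.74,1.21) (2.34,2.90) (0.43,4.63) (-0.61,1.87) (-1.36,-0.65)

t = z/height = 3.75/5 = 0.75
s = 1 + (scale-1)·z/height = 1 + (0.64-1)·3.75/5 = 0.730000
θ = twist·z/height = 53°·3.75/5 = 39.7500° = 0.693768 rad
cos θ = 0.768842, sin θ = 0.639439 (intermediates below are computed at full precision and shown rounded to 5 d.p.)
v1: (-4.5,-2.5) → rotate → (-1.86119,-4.79958) → ×s → (-1.35867,-3.50369) → (-1.36,-3.50)
v2: (-3.5,-4.5) → rotate → (0.18653,-5.69782) → ×s → (0.13617,-4.15941) → (0.14,-4.16)
v3: (5,-2) → rotate → (5.12309,1.65951) → ×s → (3.73985,1.21144) → (3.74,1.21)
v4: (5,1) → rotate → (3.20477,3.96604) → ×s → (2.33948,2.89521) → (2.34,2.90)
v5: (4.5,4.5) → rotate → (0.58231,6.33726) → ×s → (0.42509,4.62620) → (0.43,4.63)
v6: (1,2.5) → rotate → (-0.82976,2.56154) → ×s → (-0.60572,1.86993) → (-0.61,1.87)
v7: (-2,0.5) → rotate → (-1.85740,-0.89446) → ×s → (-1.35590,-0.65295) → (-1.36,-0.65)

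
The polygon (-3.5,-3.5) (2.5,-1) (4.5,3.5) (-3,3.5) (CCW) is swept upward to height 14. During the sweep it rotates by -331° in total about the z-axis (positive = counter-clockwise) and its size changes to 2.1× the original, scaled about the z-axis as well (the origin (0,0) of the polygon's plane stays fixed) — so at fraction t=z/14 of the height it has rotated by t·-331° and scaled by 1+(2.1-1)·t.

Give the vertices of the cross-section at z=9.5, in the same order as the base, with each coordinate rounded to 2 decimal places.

t = z/height = 9.5/14 = 0.678571
s = 1 + (scale-1)·z/height = 1 + (2.1-1)·9.5/14 = 1.746429
θ = twist·z/height = -331°·9.5/14 = -224.6071° = -3.920134 rad
cos θ = -0.711939, sin θ = 0.702242 (intermediates below are computed at full precision and shown rounded to 5 d.p.)
v1: (-3.5,-3.5) → rotate → (4.94963,0.03394) → ×s → (8.64418,0.05927) → (8.64,0.06)
v2: (2.5,-1) → rotate → (-1.07760,2.46754) → ×s → (-1.88196,4.30939) → (-1.88,4.31)
v3: (4.5,3.5) → rotate → (-5.66157,0.66830) → ×s → (-9.88753,1.16714) → (-9.89,1.17)
v4: (-3,3.5) → rotate → (-0.32203,-4.59851) → ×s → (-0.56240,-8.03097) → (-0.56,-8.03)

Cross-section at z=9.5: (8.64,0.06) (-1.88,4.31) (-9.89,1.17) (-0.56,-8.03)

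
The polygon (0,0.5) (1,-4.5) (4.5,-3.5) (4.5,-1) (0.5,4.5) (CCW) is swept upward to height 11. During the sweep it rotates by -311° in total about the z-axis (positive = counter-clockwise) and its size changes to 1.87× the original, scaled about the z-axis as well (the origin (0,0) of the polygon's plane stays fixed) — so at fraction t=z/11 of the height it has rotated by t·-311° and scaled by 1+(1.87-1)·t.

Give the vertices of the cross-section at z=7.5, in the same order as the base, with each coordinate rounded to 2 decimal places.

Cross-section at z=7.5: (-0.42,-0.68) (2.45,6.92) (-3.12,8.53) (-5.23,5.15) (-4.48,-5.65)

t = z/height = 7.5/11 = 0.681818
s = 1 + (scale-1)·z/height = 1 + (1.87-1)·7.5/11 = 1.593182
θ = twist·z/height = -311°·7.5/11 = -212.0455° = -3.700891 rad
cos θ = -0.847627, sin θ = 0.530592 (intermediates below are computed at full precision and shown rounded to 5 d.p.)
v1: (0,0.5) → rotate → (-0.26530,-0.42381) → ×s → (-0.42266,-0.67521) → (-0.42,-0.68)
v2: (1,-4.5) → rotate → (1.54004,4.34492) → ×s → (2.45356,6.92224) → (2.45,6.92)
v3: (4.5,-3.5) → rotate → (-1.95725,5.35436) → ×s → (-3.11826,8.53047) → (-3.12,8.53)
v4: (4.5,-1) → rotate → (-3.28373,3.23529) → ×s → (-5.23158,5.15441) → (-5.23,5.15)
v5: (0.5,4.5) → rotate → (-2.81148,-3.54903) → ×s → (-4.47919,-5.65425) → (-4.48,-5.65)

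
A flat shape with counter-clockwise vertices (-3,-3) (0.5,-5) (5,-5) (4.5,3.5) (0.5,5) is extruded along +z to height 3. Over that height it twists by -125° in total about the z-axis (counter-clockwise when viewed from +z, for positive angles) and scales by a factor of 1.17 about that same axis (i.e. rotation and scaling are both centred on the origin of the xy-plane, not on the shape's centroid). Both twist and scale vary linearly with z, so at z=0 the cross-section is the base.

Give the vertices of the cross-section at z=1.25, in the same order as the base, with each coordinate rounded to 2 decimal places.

Cross-section at z=1.25: (-4.51,0.56) (-3.89,-3.71) (-0.93,-7.51) (5.92,-1.50) (4.55,2.87)

t = z/height = 1.25/3 = 0.416667
s = 1 + (scale-1)·z/height = 1 + (1.17-1)·1.25/3 = 1.070833
θ = twist·z/height = -125°·1.25/3 = -52.0833° = -0.909026 rad
cos θ = 0.614515, sin θ = -0.788905 (intermediates below are computed at full precision and shown rounded to 5 d.p.)
v1: (-3,-3) → rotate → (-4.21026,0.52317) → ×s → (-4.50849,0.56023) → (-4.51,0.56)
v2: (0.5,-5) → rotate → (-3.63727,-3.46703) → ×s → (-3.89491,-3.71261) → (-3.89,-3.71)
v3: (5,-5) → rotate → (-0.87195,-7.01710) → ×s → (-0.93372,-7.51414) → (-0.93,-7.51)
v4: (4.5,3.5) → rotate → (5.52648,-1.39927) → ×s → (5.91794,-1.49839) → (5.92,-1.50)
v5: (0.5,5) → rotate → (4.25178,2.67812) → ×s → (4.55295,2.86782) → (4.55,2.87)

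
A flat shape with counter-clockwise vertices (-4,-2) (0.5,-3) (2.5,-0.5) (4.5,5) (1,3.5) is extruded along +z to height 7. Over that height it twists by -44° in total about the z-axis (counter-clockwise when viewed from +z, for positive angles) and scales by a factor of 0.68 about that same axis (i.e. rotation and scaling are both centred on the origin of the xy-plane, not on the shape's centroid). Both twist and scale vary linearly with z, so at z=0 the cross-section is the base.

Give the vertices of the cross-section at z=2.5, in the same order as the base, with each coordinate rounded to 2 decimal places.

Cross-section at z=2.5: (-3.89,-0.75) (-0.29,-2.68) (2.01,-1.03) (5.04,3.18) (1.69,2.74)

t = z/height = 2.5/7 = 0.357143
s = 1 + (scale-1)·z/height = 1 + (0.68-1)·2.5/7 = 0.885714
θ = twist·z/height = -44°·2.5/7 = -15.7143° = -0.274266 rad
cos θ = 0.962624, sin θ = -0.270840 (intermediates below are computed at full precision and shown rounded to 5 d.p.)
v1: (-4,-2) → rotate → (-4.39218,-0.84189) → ×s → (-3.89021,-0.74567) → (-3.89,-0.75)
v2: (0.5,-3) → rotate → (-0.33121,-3.02329) → ×s → (-0.29336,-2.67777) → (-0.29,-2.68)
v3: (2.5,-0.5) → rotate → (2.27114,-1.15841) → ×s → (2.01158,-1.02602) → (2.01,-1.03)
v4: (4.5,5) → rotate → (5.68601,3.59434) → ×s → (5.03618,3.18356) → (5.04,3.18)
v5: (1,3.5) → rotate → (1.91057,3.09834) → ×s → (1.69222,2.74425) → (1.69,2.74)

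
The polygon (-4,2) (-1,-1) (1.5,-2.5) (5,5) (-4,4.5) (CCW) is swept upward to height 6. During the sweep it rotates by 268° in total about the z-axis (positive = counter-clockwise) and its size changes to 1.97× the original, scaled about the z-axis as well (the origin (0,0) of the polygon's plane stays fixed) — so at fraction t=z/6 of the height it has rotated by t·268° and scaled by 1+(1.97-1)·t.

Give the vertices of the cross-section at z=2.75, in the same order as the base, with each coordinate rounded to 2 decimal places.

t = z/height = 2.75/6 = 0.458333
s = 1 + (scale-1)·z/height = 1 + (1.97-1)·2.75/6 = 1.444583
θ = twist·z/height = 268°·2.75/6 = 122.8333° = 2.143846 rad
cos θ = -0.542197, sin θ = 0.840251 (intermediates below are computed at full precision and shown rounded to 5 d.p.)
v1: (-4,2) → rotate → (0.48829,-4.44540) → ×s → (0.70537,-6.42175) → (0.71,-6.42)
v2: (-1,-1) → rotate → (1.38245,-0.29805) → ×s → (1.99706,-0.43056) → (2.00,-0.43)
v3: (1.5,-2.5) → rotate → (1.28733,2.61587) → ×s → (1.85966,3.77884) → (1.86,3.78)
v4: (5,5) → rotate → (-6.91224,1.49027) → ×s → (-9.98531,2.15282) → (-9.99,2.15)
v5: (-4,4.5) → rotate → (-1.61234,-5.80089) → ×s → (-2.32916,-8.37987) → (-2.33,-8.38)

Cross-section at z=2.75: (0.71,-6.42) (2.00,-0.43) (1.86,3.78) (-9.99,2.15) (-2.33,-8.38)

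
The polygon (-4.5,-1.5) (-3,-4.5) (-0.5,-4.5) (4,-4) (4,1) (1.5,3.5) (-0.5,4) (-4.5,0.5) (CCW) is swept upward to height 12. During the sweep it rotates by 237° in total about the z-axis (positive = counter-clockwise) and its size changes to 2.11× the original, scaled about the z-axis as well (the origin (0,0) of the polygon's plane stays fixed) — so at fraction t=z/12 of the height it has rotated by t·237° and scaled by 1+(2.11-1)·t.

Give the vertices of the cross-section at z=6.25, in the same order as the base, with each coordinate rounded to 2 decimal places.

t = z/height = 6.25/12 = 0.520833
s = 1 + (scale-1)·z/height = 1 + (2.11-1)·6.25/12 = 1.578125
θ = twist·z/height = 237°·6.25/12 = 123.4375° = 2.154391 rad
cos θ = -0.551027, sin θ = 0.834487 (intermediates below are computed at full precision and shown rounded to 5 d.p.)
v1: (-4.5,-1.5) → rotate → (3.73135,-2.92865) → ×s → (5.88854,-4.62178) → (5.89,-4.62)
v2: (-3,-4.5) → rotate → (5.40827,-0.02384) → ×s → (8.53493,-0.03762) → (8.53,-0.04)
v3: (-0.5,-4.5) → rotate → (4.03071,2.06238) → ×s → (6.36096,3.25469) → (6.36,3.25)
v4: (4,-4) → rotate → (1.13384,5.54206) → ×s → (1.78934,8.74606) → (1.79,8.75)
v5: (4,1) → rotate → (-3.03860,2.78692) → ×s → (-4.79528,4.39811) → (-4.80,4.40)
v6: (1.5,3.5) → rotate → (-3.74725,-0.67686) → ×s → (-5.91362,-1.06818) → (-5.91,-1.07)
v7: (-0.5,4) → rotate → (-3.06244,-2.62135) → ×s → (-4.83291,-4.13682) → (-4.83,-4.14)
v8: (-4.5,0.5) → rotate → (2.06238,-4.03071) → ×s → (3.25469,-6.36096) → (3.25,-6.36)

Cross-section at z=6.25: (5.89,-4.62) (8.53,-0.04) (6.36,3.25) (1.79,8.75) (-4.80,4.40) (-5.91,-1.07) (-4.83,-4.14) (3.25,-6.36)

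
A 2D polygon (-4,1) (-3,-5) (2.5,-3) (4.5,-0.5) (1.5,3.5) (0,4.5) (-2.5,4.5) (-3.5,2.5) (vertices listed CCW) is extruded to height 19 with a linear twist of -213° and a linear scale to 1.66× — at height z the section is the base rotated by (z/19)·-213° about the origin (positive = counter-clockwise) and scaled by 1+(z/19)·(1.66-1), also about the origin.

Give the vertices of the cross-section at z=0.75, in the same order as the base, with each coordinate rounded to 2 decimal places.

Cross-section at z=0.75: (-3.91,1.62) (-3.80,-4.63) (2.09,-3.42) (4.49,-1.18) (2.05,3.33) (0.68,4.57) (-1.86,4.94) (-3.18,3.06)

t = z/height = 0.75/19 = 0.0394737
s = 1 + (scale-1)·z/height = 1 + (1.66-1)·0.75/19 = 1.026053
θ = twist·z/height = -213°·0.75/19 = -8.4079° = -0.146745 rad
cos θ = 0.989252, sin θ = -0.146219 (intermediates below are computed at full precision and shown rounded to 5 d.p.)
v1: (-4,1) → rotate → (-3.81079,1.57413) → ×s → (-3.91007,1.61514) → (-3.91,1.62)
v2: (-3,-5) → rotate → (-3.69885,-4.50760) → ×s → (-3.79522,-4.62504) → (-3.80,-4.63)
v3: (2.5,-3) → rotate → (2.03447,-3.33330) → ×s → (2.08748,-3.42015) → (2.09,-3.42)
v4: (4.5,-0.5) → rotate → (4.37853,-1.15261) → ×s → (4.49260,-1.18264) → (4.49,-1.18)
v5: (1.5,3.5) → rotate → (1.99565,3.24305) → ×s → (2.04764,3.32754) → (2.05,3.33)
v6: (0,4.5) → rotate → (0.65799,4.45163) → ×s → (0.67513,4.56761) → (0.68,4.57)
v7: (-2.5,4.5) → rotate → (-1.81514,4.81718) → ×s → (-1.86243,4.94268) → (-1.86,4.94)
v8: (-3.5,2.5) → rotate → (-3.09683,2.98490) → ×s → (-3.17752,3.06266) → (-3.18,3.06)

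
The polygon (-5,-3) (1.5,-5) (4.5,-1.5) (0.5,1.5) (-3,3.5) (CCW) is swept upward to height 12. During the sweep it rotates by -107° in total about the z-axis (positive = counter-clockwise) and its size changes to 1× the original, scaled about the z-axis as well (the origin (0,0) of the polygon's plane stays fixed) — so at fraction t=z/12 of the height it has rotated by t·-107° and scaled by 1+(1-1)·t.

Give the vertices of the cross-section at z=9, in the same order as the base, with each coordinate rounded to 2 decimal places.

t = z/height = 9/12 = 0.75
s = 1 + (scale-1)·z/height = 1 + (1-1)·9/12 = 1.000000
θ = twist·z/height = -107°·9/12 = -80.2500° = -1.400627 rad
cos θ = 0.169350, sin θ = -0.985556 (intermediates below are computed at full precision and shown rounded to 5 d.p.)
v1: (-5,-3) → rotate → (-3.80342,4.41973) → ×s → (-3.80342,4.41973) → (-3.80,4.42)
v2: (1.5,-5) → rotate → (-4.67376,-2.32508) → ×s → (-4.67376,-2.32508) → (-4.67,-2.33)
v3: (4.5,-1.5) → rotate → (-0.71626,-4.68903) → ×s → (-0.71626,-4.68903) → (-0.72,-4.69)
v4: (0.5,1.5) → rotate → (1.56301,-0.23875) → ×s → (1.56301,-0.23875) → (1.56,-0.24)
v5: (-3,3.5) → rotate → (2.94140,3.54939) → ×s → (2.94140,3.54939) → (2.94,3.55)

Cross-section at z=9: (-3.80,4.42) (-4.67,-2.33) (-0.72,-4.69) (1.56,-0.24) (2.94,3.55)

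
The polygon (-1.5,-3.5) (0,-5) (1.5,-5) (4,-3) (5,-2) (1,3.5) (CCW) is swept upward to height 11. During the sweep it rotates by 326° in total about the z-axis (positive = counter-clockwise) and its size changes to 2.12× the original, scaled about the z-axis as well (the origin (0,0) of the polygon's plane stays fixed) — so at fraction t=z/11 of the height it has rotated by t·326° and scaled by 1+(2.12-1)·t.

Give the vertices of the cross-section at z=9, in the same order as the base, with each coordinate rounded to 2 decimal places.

Cross-section at z=9: (-6.53,3.25) (-9.57,0.55) (-9.73,-2.32) (-6.18,-7.32) (-4.37,-9.35) (6.59,-2.30)

t = z/height = 9/11 = 0.818182
s = 1 + (scale-1)·z/height = 1 + (2.12-1)·9/11 = 1.916364
θ = twist·z/height = 326°·9/11 = 266.7273° = 4.655269 rad
cos θ = -0.057089, sin θ = -0.998369 (intermediates below are computed at full precision and shown rounded to 5 d.p.)
v1: (-1.5,-3.5) → rotate → (-3.40866,1.69736) → ×s → (-6.53223,3.25277) → (-6.53,3.25)
v2: (0,-5) → rotate → (-4.99185,0.28544) → ×s → (-9.56619,0.54701) → (-9.57,0.55)
v3: (1.5,-5) → rotate → (-5.07748,-1.21211) → ×s → (-9.73030,-2.32284) → (-9.73,-2.32)
v4: (4,-3) → rotate → (-3.22346,-3.82221) → ×s → (-6.17733,-7.32474) → (-6.18,-7.32)
v5: (5,-2) → rotate → (-2.28218,-4.87767) → ×s → (-4.37349,-9.34739) → (-4.37,-9.35)
v6: (1,3.5) → rotate → (3.43720,-1.19818) → ×s → (6.58693,-2.29615) → (6.59,-2.30)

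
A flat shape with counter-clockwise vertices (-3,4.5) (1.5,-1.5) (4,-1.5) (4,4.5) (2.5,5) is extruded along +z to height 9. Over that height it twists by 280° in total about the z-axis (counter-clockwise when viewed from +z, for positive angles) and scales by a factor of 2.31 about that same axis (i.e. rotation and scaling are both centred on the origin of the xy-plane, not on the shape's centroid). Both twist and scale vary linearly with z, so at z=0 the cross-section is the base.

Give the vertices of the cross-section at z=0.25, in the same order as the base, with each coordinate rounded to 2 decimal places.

Cross-section at z=0.25: (-3.71,4.20) (1.75,-1.33) (4.32,-0.98) (3.48,5.18) (1.87,5.48)

t = z/height = 0.25/9 = 0.0277778
s = 1 + (scale-1)·z/height = 1 + (2.31-1)·0.25/9 = 1.036389
θ = twist·z/height = 280°·0.25/9 = 7.7778° = 0.135748 rad
cos θ = 0.990800, sin θ = 0.135331 (intermediates below are computed at full precision and shown rounded to 5 d.p.)
v1: (-3,4.5) → rotate → (-3.58139,4.05261) → ×s → (-3.71171,4.20008) → (-3.71,4.20)
v2: (1.5,-1.5) → rotate → (1.68920,-1.28320) → ×s → (1.75067,-1.32990) → (1.75,-1.33)
v3: (4,-1.5) → rotate → (4.16620,-0.94488) → ×s → (4.31780,-0.97926) → (4.32,-0.98)
v4: (4,4.5) → rotate → (3.35421,4.99993) → ×s → (3.47627,5.18187) → (3.48,5.18)
v5: (2.5,5) → rotate → (1.80034,5.29233) → ×s → (1.86586,5.48491) → (1.87,5.48)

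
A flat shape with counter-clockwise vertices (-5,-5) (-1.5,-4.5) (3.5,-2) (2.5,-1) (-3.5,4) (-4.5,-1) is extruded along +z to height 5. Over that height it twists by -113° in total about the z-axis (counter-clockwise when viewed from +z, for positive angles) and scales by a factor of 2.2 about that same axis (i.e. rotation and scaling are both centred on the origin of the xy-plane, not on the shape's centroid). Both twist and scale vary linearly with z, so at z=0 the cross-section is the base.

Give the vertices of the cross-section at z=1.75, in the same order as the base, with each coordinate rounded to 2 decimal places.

Cross-section at z=1.75: (-10.00,-0.95) (-5.71,-3.57) (2.02,-5.35) (1.83,-3.36) (-0.22,7.54) (-5.83,2.97)

t = z/height = 1.75/5 = 0.35
s = 1 + (scale-1)·z/height = 1 + (2.2-1)·1.75/5 = 1.420000
θ = twist·z/height = -113°·1.75/5 = -39.5500° = -0.690278 rad
cos θ = 0.771069, sin θ = -0.636751 (intermediates below are computed at full precision and shown rounded to 5 d.p.)
v1: (-5,-5) → rotate → (-7.03910,-0.67159) → ×s → (-9.99553,-0.95366) → (-10.00,-0.95)
v2: (-1.5,-4.5) → rotate → (-4.02198,-2.51468) → ×s → (-5.71122,-3.57085) → (-5.71,-3.57)
v3: (3.5,-2) → rotate → (1.42524,-3.77077) → ×s → (2.02384,-5.35449) → (2.02,-5.35)
v4: (2.5,-1) → rotate → (1.29092,-2.36295) → ×s → (1.83311,-3.35539) → (1.83,-3.36)
v5: (-3.5,4) → rotate → (-0.15174,5.31291) → ×s → (-0.21547,7.54433) → (-0.22,7.54)
v6: (-4.5,-1) → rotate → (-4.10656,2.09431) → ×s → (-5.83132,2.97392) → (-5.83,2.97)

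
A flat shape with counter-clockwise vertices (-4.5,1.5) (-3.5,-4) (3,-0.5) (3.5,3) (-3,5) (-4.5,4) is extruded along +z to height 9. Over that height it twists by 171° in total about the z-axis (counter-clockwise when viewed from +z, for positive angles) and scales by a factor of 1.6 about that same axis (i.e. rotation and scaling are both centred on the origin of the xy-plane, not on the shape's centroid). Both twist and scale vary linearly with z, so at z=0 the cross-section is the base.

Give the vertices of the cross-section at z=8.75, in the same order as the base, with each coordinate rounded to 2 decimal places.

Cross-section at z=8.75: (6.36,-4.00) (6.89,4.83) (-4.43,1.90) (-6.51,-3.30) (2.73,-8.82) (5.42,-7.85)

t = z/height = 8.75/9 = 0.972222
s = 1 + (scale-1)·z/height = 1 + (1.6-1)·8.75/9 = 1.583333
θ = twist·z/height = 171°·8.75/9 = 166.2500° = 2.901610 rad
cos θ = -0.971342, sin θ = 0.237686 (intermediates below are computed at full precision and shown rounded to 5 d.p.)
v1: (-4.5,1.5) → rotate → (4.01451,-2.52660) → ×s → (6.35631,-4.00045) → (6.36,-4.00)
v2: (-3.5,-4) → rotate → (4.35044,3.05347) → ×s → (6.88820,4.83466) → (6.89,4.83)
v3: (3,-0.5) → rotate → (-2.79518,1.19873) → ×s → (-4.42571,1.89799) → (-4.43,1.90)
v4: (3.5,3) → rotate → (-4.11275,-2.08213) → ×s → (-6.51186,-3.29670) → (-6.51,-3.30)
v5: (-3,5) → rotate → (1.72560,-5.56977) → ×s → (2.73219,-8.81880) → (2.73,-8.82)
v6: (-4.5,4) → rotate → (3.42030,-4.95495) → ×s → (5.41547,-7.84535) → (5.42,-7.85)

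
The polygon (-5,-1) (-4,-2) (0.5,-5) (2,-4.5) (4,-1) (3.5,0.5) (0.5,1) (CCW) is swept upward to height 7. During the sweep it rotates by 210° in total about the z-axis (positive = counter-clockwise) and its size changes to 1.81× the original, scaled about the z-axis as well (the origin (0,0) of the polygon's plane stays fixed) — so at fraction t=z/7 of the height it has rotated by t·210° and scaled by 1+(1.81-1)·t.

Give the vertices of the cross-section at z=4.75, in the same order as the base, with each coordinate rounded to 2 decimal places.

t = z/height = 4.75/7 = 0.678571
s = 1 + (scale-1)·z/height = 1 + (1.81-1)·4.75/7 = 1.549643
θ = twist·z/height = 210°·4.75/7 = 142.5000° = 2.487094 rad
cos θ = -0.793353, sin θ = 0.608761 (intermediates below are computed at full precision and shown rounded to 5 d.p.)
v1: (-5,-1) → rotate → (4.57553,-2.25045) → ×s → (7.09043,-3.48740) → (7.09,-3.49)
v2: (-4,-2) → rotate → (4.39094,-0.84834) → ×s → (6.80438,-1.31462) → (6.80,-1.31)
v3: (0.5,-5) → rotate → (2.64713,4.27115) → ×s → (4.10211,6.61875) → (4.10,6.62)
v4: (2,-4.5) → rotate → (1.15272,4.78761) → ×s → (1.78630,7.41909) → (1.79,7.42)
v5: (4,-1) → rotate → (-2.56465,3.22840) → ×s → (-3.97429,5.00287) → (-3.97,5.00)
v6: (3.5,0.5) → rotate → (-3.08112,1.73399) → ×s → (-4.77463,2.68706) → (-4.77,2.69)
v7: (0.5,1) → rotate → (-1.00544,-0.48897) → ×s → (-1.55807,-0.75773) → (-1.56,-0.76)

Cross-section at z=4.75: (7.09,-3.49) (6.80,-1.31) (4.10,6.62) (1.79,7.42) (-3.97,5.00) (-4.77,2.69) (-1.56,-0.76)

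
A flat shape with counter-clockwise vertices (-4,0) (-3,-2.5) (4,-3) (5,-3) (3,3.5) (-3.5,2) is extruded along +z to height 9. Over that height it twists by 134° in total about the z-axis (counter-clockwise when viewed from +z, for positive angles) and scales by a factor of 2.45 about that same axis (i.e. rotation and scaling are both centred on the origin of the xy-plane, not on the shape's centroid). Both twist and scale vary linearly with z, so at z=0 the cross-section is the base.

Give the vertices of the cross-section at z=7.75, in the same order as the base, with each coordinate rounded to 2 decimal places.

t = z/height = 7.75/9 = 0.861111
s = 1 + (scale-1)·z/height = 1 + (2.45-1)·7.75/9 = 2.248611
θ = twist·z/height = 134°·7.75/9 = 115.3889° = 2.013916 rad
cos θ = -0.428760, sin θ = 0.903418 (intermediates below are computed at full precision and shown rounded to 5 d.p.)
v1: (-4,0) → rotate → (1.71504,-3.61367) → ×s → (3.85646,-8.12575) → (3.86,-8.13)
v2: (-3,-2.5) → rotate → (3.54483,-1.63836) → ×s → (7.97094,-3.68402) → (7.97,-3.68)
v3: (4,-3) → rotate → (0.99522,4.89995) → ×s → (2.23785,11.01809) → (2.24,11.02)
v4: (5,-3) → rotate → (0.56646,5.80337) → ×s → (1.27374,13.04953) → (1.27,13.05)
v5: (3,3.5) → rotate → (-4.44824,1.20960) → ×s → (-10.00237,2.71991) → (-10.00,2.72)
v6: (-3.5,2) → rotate → (-0.30618,-4.01948) → ×s → (-0.68847,-9.03826) → (-0.69,-9.04)

Cross-section at z=7.75: (3.86,-8.13) (7.97,-3.68) (2.24,11.02) (1.27,13.05) (-10.00,2.72) (-0.69,-9.04)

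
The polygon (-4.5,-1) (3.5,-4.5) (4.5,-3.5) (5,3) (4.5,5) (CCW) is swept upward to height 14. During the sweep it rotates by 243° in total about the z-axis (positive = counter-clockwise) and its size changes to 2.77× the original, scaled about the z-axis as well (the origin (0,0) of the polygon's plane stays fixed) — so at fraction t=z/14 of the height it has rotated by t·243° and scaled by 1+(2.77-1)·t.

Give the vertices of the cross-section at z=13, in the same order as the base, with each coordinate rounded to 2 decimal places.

Cross-section at z=13: (6.43,10.35) (-14.97,1.70) (-14.93,-2.04) (-3.57,-15.00) (1.13,-17.75)

t = z/height = 13/14 = 0.928571
s = 1 + (scale-1)·z/height = 1 + (2.77-1)·13/14 = 2.643571
θ = twist·z/height = 243°·13/14 = 225.6429° = 3.938211 rad
cos θ = -0.699129, sin θ = -0.714996 (intermediates below are computed at full precision and shown rounded to 5 d.p.)
v1: (-4.5,-1) → rotate → (2.43108,3.91661) → ×s → (6.42674,10.35384) → (6.43,10.35)
v2: (3.5,-4.5) → rotate → (-5.66443,0.64359) → ×s → (-14.97433,1.70139) → (-14.97,1.70)
v3: (4.5,-3.5) → rotate → (-5.64856,-0.77053) → ×s → (-14.93238,-2.03695) → (-14.93,-2.04)
v4: (5,3) → rotate → (-1.35066,-5.67237) → ×s → (-3.57056,-14.99530) → (-3.57,-15.00)
v5: (4.5,5) → rotate → (0.42890,-6.71312) → ×s → (1.13383,-17.74662) → (1.13,-17.75)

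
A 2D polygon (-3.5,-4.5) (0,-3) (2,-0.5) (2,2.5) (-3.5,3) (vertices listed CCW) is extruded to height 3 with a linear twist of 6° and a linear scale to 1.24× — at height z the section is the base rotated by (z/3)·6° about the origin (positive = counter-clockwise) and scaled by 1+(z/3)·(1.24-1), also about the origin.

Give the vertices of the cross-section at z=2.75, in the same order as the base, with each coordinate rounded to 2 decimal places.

t = z/height = 2.75/3 = 0.916667
s = 1 + (scale-1)·z/height = 1 + (1.24-1)·2.75/3 = 1.220000
θ = twist·z/height = 6°·2.75/3 = 5.5000° = 0.095993 rad
cos θ = 0.995396, sin θ = 0.095846 (intermediates below are computed at full precision and shown rounded to 5 d.p.)
v1: (-3.5,-4.5) → rotate → (-3.05258,-4.81474) → ×s → (-3.72415,-5.87399) → (-3.72,-5.87)
v2: (0,-3) → rotate → (0.28754,-2.98619) → ×s → (0.35080,-3.64315) → (0.35,-3.64)
v3: (2,-0.5) → rotate → (2.03872,-0.30601) → ×s → (2.48723,-0.37333) → (2.49,-0.37)
v4: (2,2.5) → rotate → (1.75118,2.68018) → ×s → (2.13644,3.26982) → (2.14,3.27)
v5: (-3.5,3) → rotate → (-3.77142,2.65073) → ×s → (-4.60114,3.23389) → (-4.60,3.23)

Cross-section at z=2.75: (-3.72,-5.87) (0.35,-3.64) (2.49,-0.37) (2.14,3.27) (-4.60,3.23)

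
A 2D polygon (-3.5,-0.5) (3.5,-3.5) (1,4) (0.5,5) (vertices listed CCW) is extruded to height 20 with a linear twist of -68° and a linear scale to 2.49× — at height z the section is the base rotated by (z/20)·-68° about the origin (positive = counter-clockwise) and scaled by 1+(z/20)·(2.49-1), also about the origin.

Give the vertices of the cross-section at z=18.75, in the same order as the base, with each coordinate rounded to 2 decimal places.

t = z/height = 18.75/20 = 0.9375
s = 1 + (scale-1)·z/height = 1 + (2.49-1)·18.75/20 = 2.396875
θ = twist·z/height = -68°·18.75/20 = -63.7500° = -1.112647 rad
cos θ = 0.442289, sin θ = -0.896873 (intermediates below are computed at full precision and shown rounded to 5 d.p.)
v1: (-3.5,-0.5) → rotate → (-1.99645,2.91791) → ×s → (-4.78523,6.99387) → (-4.79,6.99)
v2: (3.5,-3.5) → rotate → (-1.59104,-4.68707) → ×s → (-3.81353,-11.23431) → (-3.81,-11.23)
v3: (1,4) → rotate → (4.02978,0.87228) → ×s → (9.65888,2.09075) → (9.66,2.09)
v4: (0.5,5) → rotate → (4.70551,1.76301) → ×s → (11.27851,4.22571) → (11.28,4.23)

Cross-section at z=18.75: (-4.79,6.99) (-3.81,-11.23) (9.66,2.09) (11.28,4.23)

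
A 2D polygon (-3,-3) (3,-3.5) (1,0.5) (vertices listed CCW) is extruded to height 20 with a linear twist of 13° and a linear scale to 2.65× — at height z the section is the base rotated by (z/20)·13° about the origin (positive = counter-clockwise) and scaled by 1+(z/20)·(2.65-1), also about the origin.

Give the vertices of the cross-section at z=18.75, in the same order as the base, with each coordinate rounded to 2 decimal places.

t = z/height = 18.75/20 = 0.9375
s = 1 + (scale-1)·z/height = 1 + (2.65-1)·18.75/20 = 2.546875
θ = twist·z/height = 13°·18.75/20 = 12.1875° = 0.212712 rad
cos θ = 0.977462, sin θ = 0.211112 (intermediates below are computed at full precision and shown rounded to 5 d.p.)
v1: (-3,-3) → rotate → (-2.29905,-3.56572) → ×s → (-5.85540,-9.08144) → (-5.86,-9.08)
v2: (3,-3.5) → rotate → (3.67128,-2.78778) → ×s → (9.35028,-7.10013) → (9.35,-7.10)
v3: (1,0.5) → rotate → (0.87191,0.69984) → ×s → (2.22064,1.78241) → (2.22,1.78)

Cross-section at z=18.75: (-5.86,-9.08) (9.35,-7.10) (2.22,1.78)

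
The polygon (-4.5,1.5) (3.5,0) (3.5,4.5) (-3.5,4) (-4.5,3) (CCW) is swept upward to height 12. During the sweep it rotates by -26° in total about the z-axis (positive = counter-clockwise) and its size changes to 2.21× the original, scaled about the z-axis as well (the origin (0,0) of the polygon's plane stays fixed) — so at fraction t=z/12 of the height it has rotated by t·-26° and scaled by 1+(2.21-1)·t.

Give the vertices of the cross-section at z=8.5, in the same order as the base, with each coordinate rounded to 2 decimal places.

t = z/height = 8.5/12 = 0.708333
s = 1 + (scale-1)·z/height = 1 + (2.21-1)·8.5/12 = 1.857083
θ = twist·z/height = -26°·8.5/12 = -18.4167° = -0.321431 rad
cos θ = 0.948784, sin θ = -0.315925 (intermediates below are computed at full precision and shown rounded to 5 d.p.)
v1: (-4.5,1.5) → rotate → (-3.79564,2.84484) → ×s → (-7.04882,5.28310) → (-7.05,5.28)
v2: (3.5,0) → rotate → (3.32074,-1.10574) → ×s → (6.16690,-2.05345) → (6.17,-2.05)
v3: (3.5,4.5) → rotate → (4.74241,3.16379) → ×s → (8.80705,5.87542) → (8.81,5.88)
v4: (-3.5,4) → rotate → (-2.05704,4.90087) → ×s → (-3.82010,9.10133) → (-3.82,9.10)
v5: (-4.5,3) → rotate → (-3.32175,4.26802) → ×s → (-6.16877,7.92606) → (-6.17,7.93)

Cross-section at z=8.5: (-7.05,5.28) (6.17,-2.05) (8.81,5.88) (-3.82,9.10) (-6.17,7.93)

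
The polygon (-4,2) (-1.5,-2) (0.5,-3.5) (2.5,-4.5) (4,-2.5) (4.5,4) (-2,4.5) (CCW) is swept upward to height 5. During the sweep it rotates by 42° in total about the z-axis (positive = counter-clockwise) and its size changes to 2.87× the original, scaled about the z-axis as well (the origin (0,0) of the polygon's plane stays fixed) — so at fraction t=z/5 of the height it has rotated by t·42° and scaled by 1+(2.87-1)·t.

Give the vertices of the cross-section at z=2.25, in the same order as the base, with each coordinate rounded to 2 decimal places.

t = z/height = 2.25/5 = 0.45
s = 1 + (scale-1)·z/height = 1 + (2.87-1)·2.25/5 = 1.841500
θ = twist·z/height = 42°·2.25/5 = 18.9000° = 0.329867 rad
cos θ = 0.946085, sin θ = 0.323917 (intermediates below are computed at full precision and shown rounded to 5 d.p.)
v1: (-4,2) → rotate → (-4.43218,0.59650) → ×s → (-8.16185,1.09846) → (-8.16,1.10)
v2: (-1.5,-2) → rotate → (-0.77129,-2.37805) → ×s → (-1.42034,-4.37917) → (-1.42,-4.38)
v3: (0.5,-3.5) → rotate → (1.60675,-3.14934) → ×s → (2.95884,-5.79951) → (2.96,-5.80)
v4: (2.5,-4.5) → rotate → (3.82284,-3.44759) → ×s → (7.03976,-6.34874) → (7.04,-6.35)
v5: (4,-2.5) → rotate → (4.59413,-1.06954) → ×s → (8.46010,-1.96956) → (8.46,-1.97)
v6: (4.5,4) → rotate → (2.96171,5.24197) → ×s → (5.45400,9.65309) → (5.45,9.65)
v7: (-2,4.5) → rotate → (-3.34980,3.60955) → ×s → (-6.16866,6.64698) → (-6.17,6.65)

Cross-section at z=2.25: (-8.16,1.10) (-1.42,-4.38) (2.96,-5.80) (7.04,-6.35) (8.46,-1.97) (5.45,9.65) (-6.17,6.65)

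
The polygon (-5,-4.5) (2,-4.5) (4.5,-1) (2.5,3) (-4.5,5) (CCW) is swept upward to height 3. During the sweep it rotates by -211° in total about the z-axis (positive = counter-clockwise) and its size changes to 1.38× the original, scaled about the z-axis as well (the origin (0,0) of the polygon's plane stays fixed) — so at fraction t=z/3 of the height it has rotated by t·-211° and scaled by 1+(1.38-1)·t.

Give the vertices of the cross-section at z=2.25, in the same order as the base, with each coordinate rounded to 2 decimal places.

Cross-section at z=2.25: (3.82,7.75) (-4.53,4.42) (-5.85,-0.95) (-1.56,-4.77) (7.75,-3.82)

t = z/height = 2.25/3 = 0.75
s = 1 + (scale-1)·z/height = 1 + (1.38-1)·2.25/3 = 1.285000
θ = twist·z/height = -211°·2.25/3 = -158.2500° = -2.761984 rad
cos θ = -0.928810, sin θ = -0.370557 (intermediates below are computed at full precision and shown rounded to 5 d.p.)
v1: (-5,-4.5) → rotate → (2.97654,6.03243) → ×s → (3.82485,7.75167) → (3.82,7.75)
v2: (2,-4.5) → rotate → (-3.52513,3.43853) → ×s → (-4.52979,4.41851) → (-4.53,4.42)
v3: (4.5,-1) → rotate → (-4.55020,-0.73870) → ×s → (-5.84701,-0.94923) → (-5.85,-0.95)
v4: (2.5,3) → rotate → (-1.21035,-3.71282) → ×s → (-1.55530,-4.77098) → (-1.56,-4.77)
v5: (-4.5,5) → rotate → (6.03243,-2.97654) → ×s → (7.75167,-3.82485) → (7.75,-3.82)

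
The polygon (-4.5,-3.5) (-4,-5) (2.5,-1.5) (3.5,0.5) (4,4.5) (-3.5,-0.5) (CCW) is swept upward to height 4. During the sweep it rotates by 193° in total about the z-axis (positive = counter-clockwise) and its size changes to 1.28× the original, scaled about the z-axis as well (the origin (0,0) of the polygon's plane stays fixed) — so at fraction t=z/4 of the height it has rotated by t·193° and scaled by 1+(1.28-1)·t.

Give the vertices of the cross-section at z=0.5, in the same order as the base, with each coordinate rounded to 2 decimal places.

t = z/height = 0.5/4 = 0.125
s = 1 + (scale-1)·z/height = 1 + (1.28-1)·0.5/4 = 1.035000
θ = twist·z/height = 193°·0.5/4 = 24.1250° = 0.421061 rad
cos θ = 0.912656, sin θ = 0.408729 (intermediates below are computed at full precision and shown rounded to 5 d.p.)
v1: (-4.5,-3.5) → rotate → (-2.67640,-5.03357) → ×s → (-2.77008,-5.20975) → (-2.77,-5.21)
v2: (-4,-5) → rotate → (-1.60698,-6.19819) → ×s → (-1.66322,-6.41513) → (-1.66,-6.42)
v3: (2.5,-1.5) → rotate → (2.89473,-0.34716) → ×s → (2.99605,-0.35931) → (3.00,-0.36)
v4: (3.5,0.5) → rotate → (2.98993,1.88688) → ×s → (3.09458,1.95292) → (3.09,1.95)
v5: (4,4.5) → rotate → (1.81134,5.74187) → ×s → (1.87474,5.94283) → (1.87,5.94)
v6: (-3.5,-0.5) → rotate → (-2.98993,-1.88688) → ×s → (-3.09458,-1.95292) → (-3.09,-1.95)

Cross-section at z=0.5: (-2.77,-5.21) (-1.66,-6.42) (3.00,-0.36) (3.09,1.95) (1.87,5.94) (-3.09,-1.95)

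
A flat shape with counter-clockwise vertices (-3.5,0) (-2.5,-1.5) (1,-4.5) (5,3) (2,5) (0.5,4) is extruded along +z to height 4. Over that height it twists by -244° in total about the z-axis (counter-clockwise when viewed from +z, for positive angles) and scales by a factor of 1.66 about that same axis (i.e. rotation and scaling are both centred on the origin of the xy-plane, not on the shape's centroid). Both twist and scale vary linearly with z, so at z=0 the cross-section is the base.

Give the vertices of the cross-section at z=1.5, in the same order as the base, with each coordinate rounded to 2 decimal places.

Cross-section at z=1.5: (0.11,4.36) (-1.79,3.17) (-5.64,-1.10) (3.58,-6.33) (6.17,-2.66) (4.97,-0.75)

t = z/height = 1.5/4 = 0.375
s = 1 + (scale-1)·z/height = 1 + (1.66-1)·1.5/4 = 1.247500
θ = twist·z/height = -244°·1.5/4 = -91.5000° = -1.596976 rad
cos θ = -0.026177, sin θ = -0.999657 (intermediates below are computed at full precision and shown rounded to 5 d.p.)
v1: (-3.5,0) → rotate → (0.09162,3.49880) → ×s → (0.11430,4.36475) → (0.11,4.36)
v2: (-2.5,-1.5) → rotate → (-1.43404,2.53841) → ×s → (-1.78897,3.16666) → (-1.79,3.17)
v3: (1,-4.5) → rotate → (-4.52463,-0.88186) → ×s → (-5.64448,-1.10012) → (-5.64,-1.10)
v4: (5,3) → rotate → (2.86809,-5.07682) → ×s → (3.57794,-6.33333) → (3.58,-6.33)
v5: (2,5) → rotate → (4.94593,-2.13020) → ×s → (6.17005,-2.65742) → (6.17,-2.66)
v6: (0.5,4) → rotate → (3.98554,-0.60454) → ×s → (4.97196,-0.75416) → (4.97,-0.75)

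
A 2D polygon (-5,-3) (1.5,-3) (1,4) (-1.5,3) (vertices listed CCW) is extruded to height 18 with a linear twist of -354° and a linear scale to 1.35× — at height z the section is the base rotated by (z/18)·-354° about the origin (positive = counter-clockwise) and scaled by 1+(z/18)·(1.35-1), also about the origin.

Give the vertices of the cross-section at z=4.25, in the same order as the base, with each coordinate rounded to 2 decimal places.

t = z/height = 4.25/18 = 0.236111
s = 1 + (scale-1)·z/height = 1 + (1.35-1)·4.25/18 = 1.082639
θ = twist·z/height = -354°·4.25/18 = -83.5833° = -1.458804 rad
cos θ = 0.111758, sin θ = -0.993735 (intermediates below are computed at full precision and shown rounded to 5 d.p.)
v1: (-5,-3) → rotate → (-3.54000,4.63340) → ×s → (-3.83254,5.01630) → (-3.83,5.02)
v2: (1.5,-3) → rotate → (-2.81357,-1.82588) → ×s → (-3.04608,-1.97677) → (-3.05,-1.98)
v3: (1,4) → rotate → (4.08670,-0.54670) → ×s → (4.42442,-0.59188) → (4.42,-0.59)
v4: (-1.5,3) → rotate → (2.81357,1.82588) → ×s → (3.04608,1.97677) → (3.05,1.98)

Cross-section at z=4.25: (-3.83,5.02) (-3.05,-1.98) (4.42,-0.59) (3.05,1.98)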